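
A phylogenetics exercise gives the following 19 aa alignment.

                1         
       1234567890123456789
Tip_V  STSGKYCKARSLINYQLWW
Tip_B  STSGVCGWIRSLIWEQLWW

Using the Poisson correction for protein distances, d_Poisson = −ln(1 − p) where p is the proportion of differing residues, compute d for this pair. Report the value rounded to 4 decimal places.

Mismatches occur at site 5 (K↔V), site 6 (Y↔C), site 7 (C↔G), site 8 (K↔W), site 9 (A↔I), site 14 (N↔W), site 15 (Y↔E).
p = 7/19 = 0.368421.
d = −ln(1 − 0.368421) = −ln(0.631579) = 0.4595.

0.4595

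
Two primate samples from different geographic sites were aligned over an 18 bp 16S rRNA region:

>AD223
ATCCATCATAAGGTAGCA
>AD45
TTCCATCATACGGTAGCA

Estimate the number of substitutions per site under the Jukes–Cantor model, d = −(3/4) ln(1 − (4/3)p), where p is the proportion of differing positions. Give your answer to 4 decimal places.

0.1203

The sequences differ at positions 1 (A/T), 11 (A/C).
p = 2/18 = 0.111111.
d = −0.75 · ln(1 − (4/3)·0.111111) = −0.75 · ln(0.851852) = −0.75 · (-0.160342) = 0.1203.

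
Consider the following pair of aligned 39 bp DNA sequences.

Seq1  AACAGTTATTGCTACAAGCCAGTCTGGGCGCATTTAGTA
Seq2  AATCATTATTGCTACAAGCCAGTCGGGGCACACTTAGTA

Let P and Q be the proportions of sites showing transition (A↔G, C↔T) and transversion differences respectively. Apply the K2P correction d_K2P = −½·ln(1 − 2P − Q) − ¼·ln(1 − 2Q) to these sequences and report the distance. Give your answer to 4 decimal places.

0.1752

Differing sites — 3:C/T (Ti); 4:A/C (Tv); 5:G/A (Ti); 25:T/G (Tv); 30:G/A (Ti); 33:T/C (Ti).
Of the 6 differences, 4 transitions and 2 transversions over 39 sites: P = 4/39 = 0.102564, Q = 2/39 = 0.051282.
d = −0.5·ln(0.743590) − 0.25·ln(0.897436) = −0.5·(-0.296265) − 0.25·(-0.108213) = 0.1752.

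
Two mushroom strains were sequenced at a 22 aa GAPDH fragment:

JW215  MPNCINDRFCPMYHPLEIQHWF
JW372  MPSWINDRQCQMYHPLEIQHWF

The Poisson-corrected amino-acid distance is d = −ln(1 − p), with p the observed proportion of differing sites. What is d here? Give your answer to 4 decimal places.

0.2007

The sequences differ at positions 3 (N/S), 4 (C/W), 9 (F/Q), 11 (P/Q).
p = 4/22 = 0.181818.
d = −ln(1 − 0.181818) = −ln(0.818182) = 0.2007.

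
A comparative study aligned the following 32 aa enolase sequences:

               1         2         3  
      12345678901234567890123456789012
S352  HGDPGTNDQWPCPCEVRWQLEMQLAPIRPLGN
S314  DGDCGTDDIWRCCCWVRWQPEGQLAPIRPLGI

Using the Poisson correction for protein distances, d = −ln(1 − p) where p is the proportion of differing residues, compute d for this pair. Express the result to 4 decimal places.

Mismatches occur at site 1 (H/D), site 4 (P/C), site 7 (N/D), site 9 (Q/I), site 11 (P/R), site 13 (P/C), site 15 (E/W), site 20 (L/P), site 22 (M/G), site 32 (N/I).
p = 10/32 = 0.312500.
d = −ln(1 − 0.312500) = −ln(0.687500) = 0.3747.

0.3747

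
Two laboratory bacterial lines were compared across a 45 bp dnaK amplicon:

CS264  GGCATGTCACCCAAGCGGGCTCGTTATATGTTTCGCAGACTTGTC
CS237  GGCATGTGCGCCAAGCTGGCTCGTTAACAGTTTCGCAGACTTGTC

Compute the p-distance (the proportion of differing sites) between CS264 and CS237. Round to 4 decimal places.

0.1556

Differing sites — 8:C/G; 9:A/C; 10:C/G; 17:G/T; 27:T/A; 28:A/C; 29:T/A.
There are 7 differences over 45 sites, so p = 7/45 = 0.1556.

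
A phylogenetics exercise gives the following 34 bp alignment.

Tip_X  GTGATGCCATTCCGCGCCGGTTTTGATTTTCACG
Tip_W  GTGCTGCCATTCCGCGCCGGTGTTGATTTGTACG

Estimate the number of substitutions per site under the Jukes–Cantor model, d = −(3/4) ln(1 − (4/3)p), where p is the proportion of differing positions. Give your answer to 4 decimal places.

0.1280

The sequences differ at positions 4 (A/C), 22 (T/G), 30 (T/G), 31 (C/T).
p = 4/34 = 0.117647.
d = −0.75 · ln(1 − (4/3)·0.117647) = −0.75 · ln(0.843137) = −0.75 · (-0.170626) = 0.1280.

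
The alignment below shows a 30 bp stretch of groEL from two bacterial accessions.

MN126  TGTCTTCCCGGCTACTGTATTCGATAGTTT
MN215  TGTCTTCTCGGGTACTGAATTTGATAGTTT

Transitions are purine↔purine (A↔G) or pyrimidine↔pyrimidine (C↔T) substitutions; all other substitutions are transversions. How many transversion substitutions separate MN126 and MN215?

The sequences differ at positions 8 (C/T, transition), 12 (C/G, transversion), 18 (T/A, transversion), 22 (C/T, transition).
Of the 4 differences, 2 transitions and 2 transversions, so the answer is 2.

2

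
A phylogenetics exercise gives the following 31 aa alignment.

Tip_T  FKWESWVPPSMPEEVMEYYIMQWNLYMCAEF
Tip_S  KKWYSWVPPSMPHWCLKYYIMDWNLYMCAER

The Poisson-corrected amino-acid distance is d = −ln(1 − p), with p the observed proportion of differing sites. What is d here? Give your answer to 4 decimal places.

0.3429

Mismatches occur at site 1 (F↔K), site 4 (E↔Y), site 13 (E↔H), site 14 (E↔W), site 15 (V↔C), site 16 (M↔L), site 17 (E↔K), site 22 (Q↔D), site 31 (F↔R).
p = 9/31 = 0.290323.
d = −ln(1 − 0.290323) = −ln(0.709677) = 0.3429.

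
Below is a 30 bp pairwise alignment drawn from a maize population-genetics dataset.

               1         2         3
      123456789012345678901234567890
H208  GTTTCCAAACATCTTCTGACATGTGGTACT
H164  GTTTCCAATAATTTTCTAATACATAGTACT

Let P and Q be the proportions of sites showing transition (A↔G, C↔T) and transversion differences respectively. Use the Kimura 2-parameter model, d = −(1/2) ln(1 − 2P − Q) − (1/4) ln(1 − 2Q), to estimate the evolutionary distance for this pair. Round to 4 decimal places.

0.3501

The sequences differ at positions 9 (A/T, transversion), 10 (C/A, transversion), 13 (C/T, transition), 18 (G/A, transition), 20 (C/T, transition), 22 (T/C, transition), 23 (G/A, transition), 25 (G/A, transition).
Of the 8 differences, 6 transitions and 2 transversions over 30 sites: P = 6/30 = 0.200000, Q = 2/30 = 0.066667.
d = −0.5·ln(0.533333) − 0.25·ln(0.866666) = −0.5·(-0.628609) − 0.25·(-0.143102) = 0.3501.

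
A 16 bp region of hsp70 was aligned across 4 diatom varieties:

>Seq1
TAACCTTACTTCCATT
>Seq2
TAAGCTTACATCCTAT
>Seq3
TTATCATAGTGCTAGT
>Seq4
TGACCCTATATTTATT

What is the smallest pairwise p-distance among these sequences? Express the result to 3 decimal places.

Pairwise Hamming distances:
  Seq1 vs Seq2: 4
  Seq1 vs Seq3: 7
  Seq1 vs Seq4: 6
  Seq2 vs Seq3: 9
  Seq2 vs Seq4: 8
  Seq3 vs Seq4: 8
The smallest is 4 mismatches, between Seq1 and Seq2; p = 4/16 = 0.250.

0.250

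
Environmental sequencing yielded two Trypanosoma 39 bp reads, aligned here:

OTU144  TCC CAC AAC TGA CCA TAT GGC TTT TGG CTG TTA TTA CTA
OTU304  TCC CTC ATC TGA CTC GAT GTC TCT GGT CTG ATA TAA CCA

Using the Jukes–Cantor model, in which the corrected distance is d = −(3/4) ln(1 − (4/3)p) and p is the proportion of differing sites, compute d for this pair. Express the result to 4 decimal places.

Mismatches occur at site 5 (A/T), site 8 (A/T), site 14 (C/T), site 15 (A/C), site 16 (T/G), site 20 (G/T), site 23 (T/C), site 25 (T/G), site 27 (G/T), site 31 (T/A), site 35 (T/A), site 38 (T/C).
p = 12/39 = 0.307692.
d = −0.75 · ln(1 − (4/3)·0.307692) = −0.75 · ln(0.589744) = −0.75 · (-0.528067) = 0.3961.

0.3961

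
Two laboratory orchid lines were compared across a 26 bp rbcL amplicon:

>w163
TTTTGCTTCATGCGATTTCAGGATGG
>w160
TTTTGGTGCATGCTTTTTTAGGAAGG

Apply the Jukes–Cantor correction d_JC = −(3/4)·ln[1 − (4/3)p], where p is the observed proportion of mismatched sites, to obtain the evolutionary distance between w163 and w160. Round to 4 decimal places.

Mismatches occur at site 6 (C↔G), site 8 (T↔G), site 14 (G↔T), site 15 (A↔T), site 19 (C↔T), site 24 (T↔A).
p = 6/26 = 0.230769.
d = −0.75 · ln(1 − (4/3)·0.230769) = −0.75 · ln(0.692308) = −0.75 · (-0.367724) = 0.2758.

0.2758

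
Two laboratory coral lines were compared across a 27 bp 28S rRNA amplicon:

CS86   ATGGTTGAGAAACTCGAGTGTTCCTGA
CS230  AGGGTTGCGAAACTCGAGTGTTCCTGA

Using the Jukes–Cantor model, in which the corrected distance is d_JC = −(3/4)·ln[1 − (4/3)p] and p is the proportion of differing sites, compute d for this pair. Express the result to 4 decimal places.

0.0780

Mismatches occur at site 2 (T/G), site 8 (A/C).
p = 2/27 = 0.074074.
d = −0.75 · ln(1 − (4/3)·0.074074) = −0.75 · ln(0.901235) = −0.75 · (-0.103989) = 0.0780.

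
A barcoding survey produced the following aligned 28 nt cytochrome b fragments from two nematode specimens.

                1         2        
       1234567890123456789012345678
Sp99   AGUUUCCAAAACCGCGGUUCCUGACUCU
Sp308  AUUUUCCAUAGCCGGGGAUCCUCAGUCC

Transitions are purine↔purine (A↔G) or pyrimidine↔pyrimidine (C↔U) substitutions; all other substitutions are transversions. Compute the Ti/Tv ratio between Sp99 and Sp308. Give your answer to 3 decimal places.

0.333

Differing sites — 2:G/U (Tv); 9:A/U (Tv); 11:A/G (Ti); 15:C/G (Tv); 18:U/A (Tv); 23:G/C (Tv); 25:C/G (Tv); 28:U/C (Ti).
Of the 8 differences, 2 transitions and 6 transversions, so Ti/Tv = 2/6 = 0.333.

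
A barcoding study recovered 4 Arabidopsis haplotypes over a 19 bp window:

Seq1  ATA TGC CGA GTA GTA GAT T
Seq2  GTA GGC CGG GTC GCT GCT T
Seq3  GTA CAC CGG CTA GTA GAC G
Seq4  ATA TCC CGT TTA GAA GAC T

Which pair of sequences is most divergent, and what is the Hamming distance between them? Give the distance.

Pairwise Hamming distances:
  Seq1 vs Seq2: 7
  Seq1 vs Seq3: 7
  Seq1 vs Seq4: 5
  Seq2 vs Seq3: 9
  Seq2 vs Seq4: 10
  Seq3 vs Seq4: 7
The largest is 10, between Seq2 and Seq4.

10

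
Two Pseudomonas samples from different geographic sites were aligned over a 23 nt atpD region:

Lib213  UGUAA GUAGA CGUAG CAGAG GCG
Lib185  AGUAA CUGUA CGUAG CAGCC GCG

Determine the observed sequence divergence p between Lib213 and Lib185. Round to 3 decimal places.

0.261

Differing sites — 1:U/A; 6:G/C; 8:A/G; 9:G/U; 19:A/C; 20:G/C.
There are 6 differences over 23 sites, so p = 6/23 = 0.261.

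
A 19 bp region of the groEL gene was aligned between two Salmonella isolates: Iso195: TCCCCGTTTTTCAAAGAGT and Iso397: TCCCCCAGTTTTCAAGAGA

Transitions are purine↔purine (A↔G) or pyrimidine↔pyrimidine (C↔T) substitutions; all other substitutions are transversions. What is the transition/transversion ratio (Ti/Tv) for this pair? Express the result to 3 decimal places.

Mismatches occur at site 6 (G→C, transversion), site 7 (T→A, transversion), site 8 (T→G, transversion), site 12 (C→T, transition), site 13 (A→C, transversion), site 19 (T→A, transversion).
Of the 6 differences, 1 transition and 5 transversions, so Ti/Tv = 1/5 = 0.200.

0.200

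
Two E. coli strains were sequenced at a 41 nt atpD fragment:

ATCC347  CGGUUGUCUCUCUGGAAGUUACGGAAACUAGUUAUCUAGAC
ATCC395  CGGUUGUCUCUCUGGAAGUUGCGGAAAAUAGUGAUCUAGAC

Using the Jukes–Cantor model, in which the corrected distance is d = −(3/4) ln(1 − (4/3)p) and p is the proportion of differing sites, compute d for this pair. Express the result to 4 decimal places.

0.0770

Differing sites — 21:A/G; 28:C/A; 33:U/G.
p = 3/41 = 0.073171.
d = −0.75 · ln(1 − (4/3)·0.073171) = −0.75 · ln(0.902439) = −0.75 · (-0.102654) = 0.0770.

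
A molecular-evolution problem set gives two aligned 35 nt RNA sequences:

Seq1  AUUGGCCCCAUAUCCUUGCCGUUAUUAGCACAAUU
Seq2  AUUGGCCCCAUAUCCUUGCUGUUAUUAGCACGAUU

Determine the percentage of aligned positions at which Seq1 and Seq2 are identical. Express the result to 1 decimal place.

94.3%

Differing sites — 20:C/U; 32:A/G.
33 of the 35 sites match, so the percent identity is 33/35 × 100 = 94.3%.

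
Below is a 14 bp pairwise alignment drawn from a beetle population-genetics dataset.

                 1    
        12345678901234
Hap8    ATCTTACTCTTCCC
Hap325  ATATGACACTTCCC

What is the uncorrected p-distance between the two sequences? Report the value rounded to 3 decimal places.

Mismatches occur at site 3 (C↔A), site 5 (T↔G), site 8 (T↔A).
There are 3 differences over 14 sites, so p = 3/14 = 0.214.

0.214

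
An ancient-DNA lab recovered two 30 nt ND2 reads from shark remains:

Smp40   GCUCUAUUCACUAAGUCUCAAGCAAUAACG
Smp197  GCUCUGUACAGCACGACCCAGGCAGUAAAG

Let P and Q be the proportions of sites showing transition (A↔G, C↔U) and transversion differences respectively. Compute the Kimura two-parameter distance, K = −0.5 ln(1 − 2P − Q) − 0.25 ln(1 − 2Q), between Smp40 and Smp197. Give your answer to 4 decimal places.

0.4479

The sequences differ at positions 6 (A/G, transition), 8 (U/A, transversion), 11 (C/G, transversion), 12 (U/C, transition), 14 (A/C, transversion), 16 (U/A, transversion), 18 (U/C, transition), 21 (A/G, transition), 25 (A/G, transition), 29 (C/A, transversion).
Of the 10 differences, 5 transitions and 5 transversions over 30 sites: P = 5/30 = 0.166667, Q = 5/30 = 0.166667.
d = −0.5·ln(0.499999) − 0.25·ln(0.666666) = −0.5·(-0.693149) − 0.25·(-0.405466) = 0.4479.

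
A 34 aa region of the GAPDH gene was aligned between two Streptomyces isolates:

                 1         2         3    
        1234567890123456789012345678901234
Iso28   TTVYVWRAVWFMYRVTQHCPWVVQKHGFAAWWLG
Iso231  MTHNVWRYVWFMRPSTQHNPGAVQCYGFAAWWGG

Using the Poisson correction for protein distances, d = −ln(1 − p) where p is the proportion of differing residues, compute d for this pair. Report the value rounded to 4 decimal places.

0.4818

Differing sites — 1:T/M; 3:V/H; 4:Y/N; 8:A/Y; 13:Y/R; 14:R/P; 15:V/S; 19:C/N; 21:W/G; 22:V/A; 25:K/C; 26:H/Y; 33:L/G.
p = 13/34 = 0.382353.
d = −ln(1 − 0.382353) = −ln(0.617647) = 0.4818.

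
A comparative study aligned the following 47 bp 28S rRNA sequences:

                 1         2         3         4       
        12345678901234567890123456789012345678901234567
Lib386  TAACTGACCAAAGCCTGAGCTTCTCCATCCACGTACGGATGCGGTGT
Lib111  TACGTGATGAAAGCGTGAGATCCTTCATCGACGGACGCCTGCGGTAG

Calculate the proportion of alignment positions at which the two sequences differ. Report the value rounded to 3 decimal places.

Differing sites — 3:A/C; 4:C/G; 8:C/T; 9:C/G; 15:C/G; 20:C/A; 22:T/C; 25:C/T; 30:C/G; 34:T/G; 38:G/C; 39:A/C; 46:G/A; 47:T/G.
There are 14 differences over 47 sites, so p = 14/47 = 0.298.

0.298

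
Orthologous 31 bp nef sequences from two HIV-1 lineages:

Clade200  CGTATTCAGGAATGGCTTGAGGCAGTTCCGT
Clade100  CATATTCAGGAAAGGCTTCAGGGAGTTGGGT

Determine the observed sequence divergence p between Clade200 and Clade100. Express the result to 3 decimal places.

Differing sites — 2:G/A; 13:T/A; 19:G/C; 23:C/G; 28:C/G; 29:C/G.
There are 6 differences over 31 sites, so p = 6/31 = 0.194.

0.194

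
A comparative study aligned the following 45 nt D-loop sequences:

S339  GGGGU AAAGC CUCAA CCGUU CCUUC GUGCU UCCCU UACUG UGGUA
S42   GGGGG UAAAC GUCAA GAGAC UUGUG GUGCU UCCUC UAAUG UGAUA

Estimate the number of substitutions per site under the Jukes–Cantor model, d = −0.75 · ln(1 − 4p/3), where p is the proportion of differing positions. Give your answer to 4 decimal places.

The sequences differ at positions 5 (U/G), 6 (A/U), 9 (G/A), 11 (C/G), 16 (C/G), 17 (C/A), 19 (U/A), 20 (U/C), 21 (C/U), 22 (C/U), 23 (U/G), 25 (C/G), 34 (C/U), 35 (U/C), 38 (C/A), 43 (G/A).
p = 16/45 = 0.355556.
d = −0.75 · ln(1 − (4/3)·0.355556) = −0.75 · ln(0.525925) = −0.75 · (-0.642597) = 0.4819.

0.4819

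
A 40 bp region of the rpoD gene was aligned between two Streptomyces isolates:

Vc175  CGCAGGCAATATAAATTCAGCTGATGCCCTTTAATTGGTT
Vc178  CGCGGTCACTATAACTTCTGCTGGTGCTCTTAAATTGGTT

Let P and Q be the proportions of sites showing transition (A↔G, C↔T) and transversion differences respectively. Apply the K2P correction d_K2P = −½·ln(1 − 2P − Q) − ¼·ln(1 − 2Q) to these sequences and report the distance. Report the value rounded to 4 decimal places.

0.2327

The sequences differ at positions 4 (A/G, transition), 6 (G/T, transversion), 9 (A/C, transversion), 15 (A/C, transversion), 19 (A/T, transversion), 24 (A/G, transition), 28 (C/T, transition), 32 (T/A, transversion).
Of the 8 differences, 3 transitions and 5 transversions over 40 sites: P = 3/40 = 0.075000, Q = 5/40 = 0.125000.
d = −0.5·ln(0.725000) − 0.25·ln(0.750000) = −0.5·(-0.321584) − 0.25·(-0.287682) = 0.2327.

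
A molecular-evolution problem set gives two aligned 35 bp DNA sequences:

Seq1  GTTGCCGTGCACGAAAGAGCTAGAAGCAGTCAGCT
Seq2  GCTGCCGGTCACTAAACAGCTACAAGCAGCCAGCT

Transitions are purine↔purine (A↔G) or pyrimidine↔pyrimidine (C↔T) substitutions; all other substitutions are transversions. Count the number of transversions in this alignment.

The sequences differ at positions 2 (T/C, transition), 8 (T/G, transversion), 9 (G/T, transversion), 13 (G/T, transversion), 17 (G/C, transversion), 23 (G/C, transversion), 30 (T/C, transition).
Of the 7 differences, 2 transitions and 5 transversions, so the answer is 5.

5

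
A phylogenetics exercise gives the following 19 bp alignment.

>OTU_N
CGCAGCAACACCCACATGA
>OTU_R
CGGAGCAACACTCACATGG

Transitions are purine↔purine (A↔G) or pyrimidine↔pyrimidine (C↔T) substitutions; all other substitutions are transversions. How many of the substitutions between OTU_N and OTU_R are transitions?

Differing sites — 3:C/G (Tv); 12:C/T (Ti); 19:A/G (Ti).
Of the 3 differences, 2 transitions and 1 transversion, so the answer is 2.

2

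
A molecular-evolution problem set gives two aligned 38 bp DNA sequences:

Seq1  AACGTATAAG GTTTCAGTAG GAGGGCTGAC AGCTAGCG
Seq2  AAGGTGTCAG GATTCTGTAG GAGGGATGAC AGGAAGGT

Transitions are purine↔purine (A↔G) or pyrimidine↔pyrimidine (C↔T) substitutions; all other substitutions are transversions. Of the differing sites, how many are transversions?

Differing sites — 3:C/G (Tv); 6:A/G (Ti); 8:A/C (Tv); 12:T/A (Tv); 16:A/T (Tv); 26:C/A (Tv); 33:C/G (Tv); 34:T/A (Tv); 37:C/G (Tv); 38:G/T (Tv).
Of the 10 differences, 1 transition and 9 transversions, so the answer is 9.

9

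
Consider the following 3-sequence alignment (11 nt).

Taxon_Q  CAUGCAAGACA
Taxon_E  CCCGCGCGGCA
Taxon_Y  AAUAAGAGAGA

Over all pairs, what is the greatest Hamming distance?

8

Pairwise Hamming distances:
  Taxon_Q vs Taxon_E: 5
  Taxon_Q vs Taxon_Y: 5
  Taxon_E vs Taxon_Y: 8
The largest is 8, between Taxon_E and Taxon_Y.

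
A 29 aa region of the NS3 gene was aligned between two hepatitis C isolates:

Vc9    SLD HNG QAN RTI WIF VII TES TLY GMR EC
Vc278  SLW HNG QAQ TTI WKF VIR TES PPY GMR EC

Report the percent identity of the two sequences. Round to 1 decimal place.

75.9%

The sequences differ at positions 3 (D/W), 9 (N/Q), 10 (R/T), 14 (I/K), 18 (I/R), 22 (T/P), 23 (L/P).
22 of the 29 sites match, so the percent identity is 22/29 × 100 = 75.9%.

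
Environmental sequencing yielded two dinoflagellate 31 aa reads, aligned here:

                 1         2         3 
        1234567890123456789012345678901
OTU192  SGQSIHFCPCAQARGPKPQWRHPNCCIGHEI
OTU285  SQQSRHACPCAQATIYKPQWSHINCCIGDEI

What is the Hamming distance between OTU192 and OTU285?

9

The sequences differ at positions 2 (G/Q), 5 (I/R), 7 (F/A), 14 (R/T), 15 (G/I), 16 (P/Y), 21 (R/S), 23 (P/I), 29 (H/D).
That gives 9 mismatches out of 31 aligned sites, so the Hamming distance is 9.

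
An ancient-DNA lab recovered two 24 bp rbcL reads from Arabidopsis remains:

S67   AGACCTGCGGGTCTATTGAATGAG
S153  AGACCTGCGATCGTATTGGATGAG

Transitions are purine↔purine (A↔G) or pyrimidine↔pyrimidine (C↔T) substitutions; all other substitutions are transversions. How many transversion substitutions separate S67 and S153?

The sequences differ at positions 10 (G/A, transition), 11 (G/T, transversion), 12 (T/C, transition), 13 (C/G, transversion), 19 (A/G, transition).
Of the 5 differences, 3 transitions and 2 transversions, so the answer is 2.

2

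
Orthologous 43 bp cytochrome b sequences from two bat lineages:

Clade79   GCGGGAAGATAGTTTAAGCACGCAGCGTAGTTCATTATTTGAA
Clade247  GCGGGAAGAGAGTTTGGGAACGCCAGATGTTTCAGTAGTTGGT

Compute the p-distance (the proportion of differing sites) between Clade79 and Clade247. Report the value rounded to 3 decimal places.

0.326

Mismatches occur at site 10 (T/G), site 16 (A/G), site 17 (A/G), site 19 (C/A), site 24 (A/C), site 25 (G/A), site 26 (C/G), site 27 (G/A), site 29 (A/G), site 30 (G/T), site 35 (T/G), site 38 (T/G), site 42 (A/G), site 43 (A/T).
There are 14 differences over 43 sites, so p = 14/43 = 0.326.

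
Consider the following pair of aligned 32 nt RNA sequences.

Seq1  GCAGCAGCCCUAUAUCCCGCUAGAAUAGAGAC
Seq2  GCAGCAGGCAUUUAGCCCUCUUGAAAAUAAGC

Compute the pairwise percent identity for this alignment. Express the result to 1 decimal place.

68.8%

Mismatches occur at site 8 (C/G), site 10 (C/A), site 12 (A/U), site 15 (U/G), site 19 (G/U), site 22 (A/U), site 26 (U/A), site 28 (G/U), site 30 (G/A), site 31 (A/G).
22 of the 32 sites match, so the percent identity is 22/32 × 100 = 68.8%.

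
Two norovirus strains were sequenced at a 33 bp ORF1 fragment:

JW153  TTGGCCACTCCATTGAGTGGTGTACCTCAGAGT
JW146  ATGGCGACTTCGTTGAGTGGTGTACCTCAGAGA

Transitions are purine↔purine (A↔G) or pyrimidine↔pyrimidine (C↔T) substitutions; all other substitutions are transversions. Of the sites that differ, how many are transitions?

Mismatches occur at site 1 (T→A, transversion), site 6 (C→G, transversion), site 10 (C→T, transition), site 12 (A→G, transition), site 33 (T→A, transversion).
Of the 5 differences, 2 transitions and 3 transversions, so the answer is 2.

2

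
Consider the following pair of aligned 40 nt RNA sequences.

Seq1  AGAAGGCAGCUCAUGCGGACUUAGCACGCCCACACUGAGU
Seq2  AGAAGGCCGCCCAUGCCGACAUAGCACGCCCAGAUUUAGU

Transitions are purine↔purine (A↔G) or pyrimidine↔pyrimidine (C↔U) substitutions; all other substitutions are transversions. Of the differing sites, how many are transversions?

Mismatches occur at site 8 (A/C, transversion), site 11 (U/C, transition), site 17 (G/C, transversion), site 21 (U/A, transversion), site 33 (C/G, transversion), site 35 (C/U, transition), site 37 (G/U, transversion).
Of the 7 differences, 2 transitions and 5 transversions, so the answer is 5.

5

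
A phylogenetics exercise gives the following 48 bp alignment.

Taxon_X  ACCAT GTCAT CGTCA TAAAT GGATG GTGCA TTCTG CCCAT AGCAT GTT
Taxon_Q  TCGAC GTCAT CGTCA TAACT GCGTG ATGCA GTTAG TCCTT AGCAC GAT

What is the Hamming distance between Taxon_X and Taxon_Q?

Differing sites — 1:A/T; 3:C/G; 5:T/C; 19:A/C; 22:G/C; 23:A/G; 26:G/A; 31:T/G; 33:C/T; 34:T/A; 36:C/T; 39:A/T; 45:T/C; 47:T/A.
That gives 14 mismatches out of 48 aligned sites, so the Hamming distance is 14.

14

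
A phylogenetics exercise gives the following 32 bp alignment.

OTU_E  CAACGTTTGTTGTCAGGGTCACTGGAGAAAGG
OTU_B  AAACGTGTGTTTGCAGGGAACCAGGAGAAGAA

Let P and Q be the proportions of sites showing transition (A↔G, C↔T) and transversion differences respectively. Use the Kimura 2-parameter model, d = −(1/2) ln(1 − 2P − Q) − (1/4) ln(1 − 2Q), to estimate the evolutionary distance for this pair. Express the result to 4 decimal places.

Differing sites — 1:C/A (Tv); 7:T/G (Tv); 12:G/T (Tv); 13:T/G (Tv); 19:T/A (Tv); 20:C/A (Tv); 21:A/C (Tv); 23:T/A (Tv); 30:A/G (Ti); 31:G/A (Ti); 32:G/A (Ti).
Of the 11 differences, 3 transitions and 8 transversions over 32 sites: P = 3/32 = 0.093750, Q = 8/32 = 0.250000.
d = −0.5·ln(0.562500) − 0.25·ln(0.500000) = −0.5·(-0.575364) − 0.25·(-0.693147) = 0.4610.

0.4610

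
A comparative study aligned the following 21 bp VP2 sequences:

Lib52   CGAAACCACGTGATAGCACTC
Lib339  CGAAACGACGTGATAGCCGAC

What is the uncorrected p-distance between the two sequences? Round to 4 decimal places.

The sequences differ at positions 7 (C/G), 18 (A/C), 19 (C/G), 20 (T/A).
There are 4 differences over 21 sites, so p = 4/21 = 0.1905.

0.1905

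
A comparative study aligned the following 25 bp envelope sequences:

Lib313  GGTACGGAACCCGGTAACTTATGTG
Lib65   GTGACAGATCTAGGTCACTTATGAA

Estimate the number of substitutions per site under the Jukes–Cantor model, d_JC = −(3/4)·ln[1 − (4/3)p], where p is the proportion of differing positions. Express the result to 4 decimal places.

0.4904

The sequences differ at positions 2 (G/T), 3 (T/G), 6 (G/A), 9 (A/T), 11 (C/T), 12 (C/A), 16 (A/C), 24 (T/A), 25 (G/A).
p = 9/25 = 0.360000.
d = −0.75 · ln(1 − (4/3)·0.360000) = −0.75 · ln(0.520000) = −0.75 · (-0.653926) = 0.4904.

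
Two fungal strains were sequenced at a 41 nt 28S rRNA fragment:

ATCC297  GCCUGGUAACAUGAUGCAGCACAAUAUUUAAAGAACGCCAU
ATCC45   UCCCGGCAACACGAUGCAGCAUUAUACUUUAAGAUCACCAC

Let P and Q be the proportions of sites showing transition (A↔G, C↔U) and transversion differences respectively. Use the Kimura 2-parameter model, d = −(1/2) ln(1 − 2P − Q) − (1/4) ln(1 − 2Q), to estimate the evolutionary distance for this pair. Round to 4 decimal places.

0.3433

The sequences differ at positions 1 (G/U, transversion), 4 (U/C, transition), 7 (U/C, transition), 12 (U/C, transition), 22 (C/U, transition), 23 (A/U, transversion), 27 (U/C, transition), 30 (A/U, transversion), 35 (A/U, transversion), 37 (G/A, transition), 41 (U/C, transition).
Of the 11 differences, 7 transitions and 4 transversions over 41 sites: P = 7/41 = 0.170732, Q = 4/41 = 0.097561.
d = −0.5·ln(0.560975) − 0.25·ln(0.804878) = −0.5·(-0.578079) − 0.25·(-0.217065) = 0.3433.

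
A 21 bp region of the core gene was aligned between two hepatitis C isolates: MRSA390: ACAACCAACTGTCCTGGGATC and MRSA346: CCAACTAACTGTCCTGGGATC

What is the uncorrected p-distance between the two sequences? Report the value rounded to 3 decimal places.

0.095

Mismatches occur at site 1 (A→C), site 6 (C→T).
There are 2 differences over 21 sites, so p = 2/21 = 0.095.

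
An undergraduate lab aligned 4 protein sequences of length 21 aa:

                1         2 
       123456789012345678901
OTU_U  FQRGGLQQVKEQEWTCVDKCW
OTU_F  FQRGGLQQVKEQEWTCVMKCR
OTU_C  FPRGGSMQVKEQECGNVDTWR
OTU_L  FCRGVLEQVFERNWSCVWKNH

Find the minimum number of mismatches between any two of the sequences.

2

Pairwise Hamming distances:
  OTU_U vs OTU_F: 2
  OTU_U vs OTU_C: 9
  OTU_U vs OTU_L: 10
  OTU_F vs OTU_C: 9
  OTU_F vs OTU_L: 10
  OTU_C vs OTU_L: 14
The smallest is 2, between OTU_U and OTU_F.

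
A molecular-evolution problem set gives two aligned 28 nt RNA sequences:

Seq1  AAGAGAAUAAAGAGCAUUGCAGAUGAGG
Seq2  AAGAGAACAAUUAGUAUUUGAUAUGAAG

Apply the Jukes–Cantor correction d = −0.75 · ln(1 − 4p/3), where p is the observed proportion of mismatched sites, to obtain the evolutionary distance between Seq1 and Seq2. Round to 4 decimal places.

Mismatches occur at site 8 (U/C), site 11 (A/U), site 12 (G/U), site 15 (C/U), site 19 (G/U), site 20 (C/G), site 22 (G/U), site 27 (G/A).
p = 8/28 = 0.285714.
d = −0.75 · ln(1 − (4/3)·0.285714) = −0.75 · ln(0.619048) = −0.75 · (-0.479572) = 0.3597.

0.3597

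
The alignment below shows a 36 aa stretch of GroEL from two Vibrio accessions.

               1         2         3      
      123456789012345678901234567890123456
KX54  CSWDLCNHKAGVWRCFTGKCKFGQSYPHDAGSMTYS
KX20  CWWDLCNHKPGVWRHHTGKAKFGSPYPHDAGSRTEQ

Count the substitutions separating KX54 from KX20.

10

Differing sites — 2:S/W; 10:A/P; 15:C/H; 16:F/H; 20:C/A; 24:Q/S; 25:S/P; 33:M/R; 35:Y/E; 36:S/Q.
That gives 10 mismatches out of 36 aligned sites, so the Hamming distance is 10.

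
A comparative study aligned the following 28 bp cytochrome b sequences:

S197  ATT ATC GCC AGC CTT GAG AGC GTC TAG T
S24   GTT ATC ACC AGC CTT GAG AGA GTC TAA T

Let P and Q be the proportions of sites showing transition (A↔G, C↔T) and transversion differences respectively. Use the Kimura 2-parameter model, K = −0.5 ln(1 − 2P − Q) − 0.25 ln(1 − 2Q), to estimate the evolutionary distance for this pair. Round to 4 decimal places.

0.1624

Differing sites — 1:A/G (Ti); 7:G/A (Ti); 21:C/A (Tv); 27:G/A (Ti).
Of the 4 differences, 3 transitions and 1 transversion over 28 sites: P = 3/28 = 0.107143, Q = 1/28 = 0.035714.
d = −0.5·ln(0.750000) − 0.25·ln(0.928572) = −0.5·(-0.287682) − 0.25·(-0.074107) = 0.1624.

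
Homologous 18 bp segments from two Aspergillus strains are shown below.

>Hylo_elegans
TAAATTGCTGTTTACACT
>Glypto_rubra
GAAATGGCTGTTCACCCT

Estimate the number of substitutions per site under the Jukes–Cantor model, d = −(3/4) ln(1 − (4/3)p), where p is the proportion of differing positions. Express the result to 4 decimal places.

0.2635

The sequences differ at positions 1 (T/G), 6 (T/G), 13 (T/C), 16 (A/C).
p = 4/18 = 0.222222.
d = −0.75 · ln(1 − (4/3)·0.222222) = −0.75 · ln(0.703704) = −0.75 · (-0.351397) = 0.2635.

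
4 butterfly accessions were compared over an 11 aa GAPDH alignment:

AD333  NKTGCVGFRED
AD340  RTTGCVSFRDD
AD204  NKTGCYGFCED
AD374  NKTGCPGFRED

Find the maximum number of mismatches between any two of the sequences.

6

Pairwise Hamming distances:
  AD333 vs AD340: 4
  AD333 vs AD204: 2
  AD333 vs AD374: 1
  AD340 vs AD204: 6
  AD340 vs AD374: 5
  AD204 vs AD374: 2
The largest is 6, between AD340 and AD204.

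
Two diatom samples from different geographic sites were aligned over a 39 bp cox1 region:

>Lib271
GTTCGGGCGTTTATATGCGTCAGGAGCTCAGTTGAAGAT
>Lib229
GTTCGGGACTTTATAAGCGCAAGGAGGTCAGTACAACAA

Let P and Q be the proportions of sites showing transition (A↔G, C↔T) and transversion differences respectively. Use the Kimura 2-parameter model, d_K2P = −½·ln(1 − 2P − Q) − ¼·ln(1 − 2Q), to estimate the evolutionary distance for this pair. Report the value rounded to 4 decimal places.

The sequences differ at positions 8 (C/A, transversion), 9 (G/C, transversion), 16 (T/A, transversion), 20 (T/C, transition), 21 (C/A, transversion), 27 (C/G, transversion), 33 (T/A, transversion), 34 (G/C, transversion), 37 (G/C, transversion), 39 (T/A, transversion).
Of the 10 differences, 1 transition and 9 transversions over 39 sites: P = 1/39 = 0.025641, Q = 9/39 = 0.230769.
d = −0.5·ln(0.717949) − 0.25·ln(0.538462) = −0.5·(-0.331357) − 0.25·(-0.619038) = 0.3204.

0.3204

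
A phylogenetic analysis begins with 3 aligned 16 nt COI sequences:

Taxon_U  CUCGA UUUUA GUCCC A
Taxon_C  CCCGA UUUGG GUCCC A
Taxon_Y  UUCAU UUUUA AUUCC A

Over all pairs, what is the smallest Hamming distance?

Pairwise Hamming distances:
  Taxon_U vs Taxon_C: 3
  Taxon_U vs Taxon_Y: 5
  Taxon_C vs Taxon_Y: 8
The smallest is 3, between Taxon_U and Taxon_C.

3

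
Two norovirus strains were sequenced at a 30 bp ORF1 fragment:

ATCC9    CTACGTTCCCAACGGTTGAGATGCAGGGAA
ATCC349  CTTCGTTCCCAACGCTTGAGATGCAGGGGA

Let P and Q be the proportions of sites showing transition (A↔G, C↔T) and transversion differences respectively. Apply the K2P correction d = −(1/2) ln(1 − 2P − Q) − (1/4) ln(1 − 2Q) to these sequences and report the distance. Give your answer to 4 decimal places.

0.1073

Mismatches occur at site 3 (A→T, transversion), site 15 (G→C, transversion), site 29 (A→G, transition).
Of the 3 differences, 1 transition and 2 transversions over 30 sites: P = 1/30 = 0.033333, Q = 2/30 = 0.066667.
d = −0.5·ln(0.866667) − 0.25·ln(0.866666) = −0.5·(-0.143100) − 0.25·(-0.143102) = 0.1073.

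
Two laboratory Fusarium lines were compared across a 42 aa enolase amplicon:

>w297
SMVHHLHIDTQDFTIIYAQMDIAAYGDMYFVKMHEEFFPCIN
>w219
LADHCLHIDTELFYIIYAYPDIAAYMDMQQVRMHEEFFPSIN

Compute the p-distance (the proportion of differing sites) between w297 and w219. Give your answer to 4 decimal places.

0.3333

Differing sites — 1:S/L; 2:M/A; 3:V/D; 5:H/C; 11:Q/E; 12:D/L; 14:T/Y; 19:Q/Y; 20:M/P; 26:G/M; 29:Y/Q; 30:F/Q; 32:K/R; 40:C/S.
There are 14 differences over 42 sites, so p = 14/42 = 0.3333.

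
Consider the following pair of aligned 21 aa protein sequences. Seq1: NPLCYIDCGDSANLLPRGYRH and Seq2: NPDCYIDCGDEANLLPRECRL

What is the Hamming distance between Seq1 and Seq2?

5

The sequences differ at positions 3 (L/D), 11 (S/E), 18 (G/E), 19 (Y/C), 21 (H/L).
That gives 5 mismatches out of 21 aligned sites, so the Hamming distance is 5.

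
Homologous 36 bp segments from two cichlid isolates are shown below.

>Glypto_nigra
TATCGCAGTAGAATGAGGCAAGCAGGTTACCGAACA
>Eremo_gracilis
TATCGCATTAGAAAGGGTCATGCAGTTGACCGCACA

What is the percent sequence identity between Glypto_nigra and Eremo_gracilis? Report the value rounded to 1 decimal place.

77.8%

Differing sites — 8:G/T; 14:T/A; 16:A/G; 18:G/T; 21:A/T; 26:G/T; 28:T/G; 33:A/C.
28 of the 36 sites match, so the percent identity is 28/36 × 100 = 77.8%.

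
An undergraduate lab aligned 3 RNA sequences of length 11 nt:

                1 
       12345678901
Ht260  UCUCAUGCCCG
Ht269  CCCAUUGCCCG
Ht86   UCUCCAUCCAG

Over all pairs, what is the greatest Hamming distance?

7

Pairwise Hamming distances:
  Ht260 vs Ht269: 4
  Ht260 vs Ht86: 4
  Ht269 vs Ht86: 7
The largest is 7, between Ht269 and Ht86.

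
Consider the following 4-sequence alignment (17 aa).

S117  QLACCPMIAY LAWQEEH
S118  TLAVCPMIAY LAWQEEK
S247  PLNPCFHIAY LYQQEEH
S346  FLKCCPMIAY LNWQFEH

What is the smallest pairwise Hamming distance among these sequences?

3

Pairwise Hamming distances:
  S117 vs S118: 3
  S117 vs S247: 7
  S117 vs S346: 4
  S118 vs S247: 8
  S118 vs S346: 6
  S247 vs S346: 8
The smallest is 3, between S117 and S118.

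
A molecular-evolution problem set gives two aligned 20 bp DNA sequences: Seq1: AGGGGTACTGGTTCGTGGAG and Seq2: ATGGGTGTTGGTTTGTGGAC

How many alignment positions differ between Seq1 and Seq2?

Mismatches occur at site 2 (G↔T), site 7 (A↔G), site 8 (C↔T), site 14 (C↔T), site 20 (G↔C).
That gives 5 mismatches out of 20 aligned sites, so the Hamming distance is 5.

5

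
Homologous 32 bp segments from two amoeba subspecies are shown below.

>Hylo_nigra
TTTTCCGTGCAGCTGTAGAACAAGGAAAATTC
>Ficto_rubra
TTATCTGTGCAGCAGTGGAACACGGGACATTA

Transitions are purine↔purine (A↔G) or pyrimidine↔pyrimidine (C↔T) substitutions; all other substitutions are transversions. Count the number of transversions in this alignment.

The sequences differ at positions 3 (T/A, transversion), 6 (C/T, transition), 14 (T/A, transversion), 17 (A/G, transition), 23 (A/C, transversion), 26 (A/G, transition), 28 (A/C, transversion), 32 (C/A, transversion).
Of the 8 differences, 3 transitions and 5 transversions, so the answer is 5.

5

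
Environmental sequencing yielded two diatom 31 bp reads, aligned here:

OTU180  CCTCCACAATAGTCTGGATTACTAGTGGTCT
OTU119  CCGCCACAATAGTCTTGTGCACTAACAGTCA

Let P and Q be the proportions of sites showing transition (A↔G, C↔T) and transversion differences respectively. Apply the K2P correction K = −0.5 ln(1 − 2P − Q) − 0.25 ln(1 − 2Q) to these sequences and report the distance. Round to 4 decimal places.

0.3692

Mismatches occur at site 3 (T↔G, transversion), site 16 (G↔T, transversion), site 18 (A↔T, transversion), site 19 (T↔G, transversion), site 20 (T↔C, transition), site 25 (G↔A, transition), site 26 (T↔C, transition), site 27 (G↔A, transition), site 31 (T↔A, transversion).
Of the 9 differences, 4 transitions and 5 transversions over 31 sites: P = 4/31 = 0.129032, Q = 5/31 = 0.161290.
d = −0.5·ln(0.580646) − 0.25·ln(0.677420) = −0.5·(-0.543614) − 0.25·(-0.389464) = 0.3692.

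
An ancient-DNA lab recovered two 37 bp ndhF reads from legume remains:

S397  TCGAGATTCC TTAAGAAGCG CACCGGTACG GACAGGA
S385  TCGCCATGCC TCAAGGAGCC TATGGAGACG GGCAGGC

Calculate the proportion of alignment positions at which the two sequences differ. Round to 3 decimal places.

0.351

Mismatches occur at site 4 (A→C), site 5 (G→C), site 8 (T→G), site 12 (T→C), site 16 (A→G), site 20 (G→C), site 21 (C→T), site 23 (C→T), site 24 (C→G), site 26 (G→A), site 27 (T→G), site 32 (A→G), site 37 (A→C).
There are 13 differences over 37 sites, so p = 13/37 = 0.351.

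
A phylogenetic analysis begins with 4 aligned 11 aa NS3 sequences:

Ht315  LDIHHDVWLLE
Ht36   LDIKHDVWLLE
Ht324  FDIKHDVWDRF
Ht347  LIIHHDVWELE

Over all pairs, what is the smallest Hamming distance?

1

Pairwise Hamming distances:
  Ht315 vs Ht36: 1
  Ht315 vs Ht324: 5
  Ht315 vs Ht347: 2
  Ht36 vs Ht324: 4
  Ht36 vs Ht347: 3
  Ht324 vs Ht347: 6
The smallest is 1, between Ht315 and Ht36.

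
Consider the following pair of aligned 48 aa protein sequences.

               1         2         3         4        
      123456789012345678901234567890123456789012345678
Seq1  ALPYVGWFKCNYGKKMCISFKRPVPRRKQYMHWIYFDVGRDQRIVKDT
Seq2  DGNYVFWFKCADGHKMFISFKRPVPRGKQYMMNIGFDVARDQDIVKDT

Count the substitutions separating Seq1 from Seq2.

Differing sites — 1:A/D; 2:L/G; 3:P/N; 6:G/F; 11:N/A; 12:Y/D; 14:K/H; 17:C/F; 27:R/G; 32:H/M; 33:W/N; 35:Y/G; 39:G/A; 43:R/D.
That gives 14 mismatches out of 48 aligned sites, so the Hamming distance is 14.

14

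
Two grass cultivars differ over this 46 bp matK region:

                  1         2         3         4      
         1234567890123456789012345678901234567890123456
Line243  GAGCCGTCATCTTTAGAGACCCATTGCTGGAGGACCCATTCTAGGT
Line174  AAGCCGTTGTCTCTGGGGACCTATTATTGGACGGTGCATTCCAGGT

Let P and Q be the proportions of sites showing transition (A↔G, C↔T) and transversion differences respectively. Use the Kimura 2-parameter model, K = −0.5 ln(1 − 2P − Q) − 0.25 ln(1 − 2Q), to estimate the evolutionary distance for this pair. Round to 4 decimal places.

0.4392

The sequences differ at positions 1 (G/A, transition), 8 (C/T, transition), 9 (A/G, transition), 13 (T/C, transition), 15 (A/G, transition), 17 (A/G, transition), 22 (C/T, transition), 26 (G/A, transition), 27 (C/T, transition), 32 (G/C, transversion), 34 (A/G, transition), 35 (C/T, transition), 36 (C/G, transversion), 42 (T/C, transition).
Of the 14 differences, 12 transitions and 2 transversions over 46 sites: P = 12/46 = 0.260870, Q = 2/46 = 0.043478.
d = −0.5·ln(0.434782) − 0.25·ln(0.913044) = −0.5·(-0.832911) − 0.25·(-0.090971) = 0.4392.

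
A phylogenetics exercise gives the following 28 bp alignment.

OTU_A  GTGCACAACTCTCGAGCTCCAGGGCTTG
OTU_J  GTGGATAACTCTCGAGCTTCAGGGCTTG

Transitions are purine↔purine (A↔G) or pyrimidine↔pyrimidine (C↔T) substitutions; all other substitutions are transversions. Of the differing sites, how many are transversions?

1

Differing sites — 4:C/G (Tv); 6:C/T (Ti); 19:C/T (Ti).
Of the 3 differences, 2 transitions and 1 transversion, so the answer is 1.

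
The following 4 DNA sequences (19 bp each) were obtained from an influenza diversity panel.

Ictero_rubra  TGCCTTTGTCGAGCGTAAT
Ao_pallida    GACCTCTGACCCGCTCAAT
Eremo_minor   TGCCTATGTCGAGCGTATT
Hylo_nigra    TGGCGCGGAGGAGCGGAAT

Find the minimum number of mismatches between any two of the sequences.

2

Pairwise Hamming distances:
  Ictero_rubra vs Ao_pallida: 8
  Ictero_rubra vs Eremo_minor: 2
  Ictero_rubra vs Hylo_nigra: 7
  Ao_pallida vs Eremo_minor: 9
  Ao_pallida vs Hylo_nigra: 10
  Eremo_minor vs Hylo_nigra: 8
The smallest is 2, between Ictero_rubra and Eremo_minor.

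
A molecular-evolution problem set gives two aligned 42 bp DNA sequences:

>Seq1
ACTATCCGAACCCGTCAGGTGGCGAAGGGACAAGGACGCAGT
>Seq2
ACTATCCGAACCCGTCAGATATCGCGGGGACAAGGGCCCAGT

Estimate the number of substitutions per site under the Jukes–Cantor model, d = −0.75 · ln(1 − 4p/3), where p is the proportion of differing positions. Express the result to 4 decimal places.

0.1885

The sequences differ at positions 19 (G/A), 21 (G/A), 22 (G/T), 25 (A/C), 26 (A/G), 36 (A/G), 38 (G/C).
p = 7/42 = 0.166667.
d = −0.75 · ln(1 − (4/3)·0.166667) = −0.75 · ln(0.777777) = −0.75 · (-0.251315) = 0.1885.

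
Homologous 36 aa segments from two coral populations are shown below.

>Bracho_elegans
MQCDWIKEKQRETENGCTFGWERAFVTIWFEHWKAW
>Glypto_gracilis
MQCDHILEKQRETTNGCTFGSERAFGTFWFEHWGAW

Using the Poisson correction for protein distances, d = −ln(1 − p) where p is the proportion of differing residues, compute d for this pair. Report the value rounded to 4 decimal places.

Mismatches occur at site 5 (W↔H), site 7 (K↔L), site 14 (E↔T), site 21 (W↔S), site 26 (V↔G), site 28 (I↔F), site 34 (K↔G).
p = 7/36 = 0.194444.
d = −ln(1 − 0.194444) = −ln(0.805556) = 0.2162.

0.2162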